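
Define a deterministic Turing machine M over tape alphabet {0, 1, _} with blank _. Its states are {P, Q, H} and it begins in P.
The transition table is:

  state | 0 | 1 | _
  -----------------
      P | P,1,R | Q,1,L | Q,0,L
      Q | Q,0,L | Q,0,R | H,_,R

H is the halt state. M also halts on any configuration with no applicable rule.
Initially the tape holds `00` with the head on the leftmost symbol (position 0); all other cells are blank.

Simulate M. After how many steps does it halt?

P | _[0]0_   read 0 → write 1, move R, go to P
P | _1[0]_   read 0 → write 1, move R, go to P
P | _11[_]   read _ → write 0, move L, go to Q
Q | _1[1]0   read 1 → write 0, move R, go to Q
Q | _10[0]   read 0 → write 0, move L, go to Q
Q | _1[0]0   read 0 → write 0, move L, go to Q
Q | _[1]00   read 1 → write 0, move R, go to Q
Q | _0[0]0   read 0 → write 0, move L, go to Q
Q | _[0]00   read 0 → write 0, move L, go to Q
Q | [_]000   read _ → write _, move R, go to H
H | _[0]00
M halts after 10 transitions.

10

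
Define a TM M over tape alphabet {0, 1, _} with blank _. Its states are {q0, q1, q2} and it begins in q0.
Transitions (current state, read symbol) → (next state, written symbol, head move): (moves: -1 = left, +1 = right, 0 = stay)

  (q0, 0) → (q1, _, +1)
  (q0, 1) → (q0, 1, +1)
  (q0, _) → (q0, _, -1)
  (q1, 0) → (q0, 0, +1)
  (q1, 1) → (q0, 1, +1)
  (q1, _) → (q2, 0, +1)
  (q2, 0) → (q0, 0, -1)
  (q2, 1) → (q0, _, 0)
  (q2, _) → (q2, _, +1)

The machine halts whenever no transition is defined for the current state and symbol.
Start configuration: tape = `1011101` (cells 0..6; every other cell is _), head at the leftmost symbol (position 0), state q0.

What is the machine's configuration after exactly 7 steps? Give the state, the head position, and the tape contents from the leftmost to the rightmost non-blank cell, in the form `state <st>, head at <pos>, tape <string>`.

state q0, head at 7, tape 1_111_1

state=q0 head=0 tape=[1]011101_   (q0,1)→(q0,1,+1)
state=q0 head=1 tape=1[0]11101_   (q0,0)→(q1,_,+1)
state=q1 head=2 tape=1_[1]1101_   (q1,1)→(q0,1,+1)
state=q0 head=3 tape=1_1[1]101_   (q0,1)→(q0,1,+1)
state=q0 head=4 tape=1_11[1]01_   (q0,1)→(q0,1,+1)
state=q0 head=5 tape=1_111[0]1_   (q0,0)→(q1,_,+1)
state=q1 head=6 tape=1_111_[1]_   (q1,1)→(q0,1,+1)
state=q0 head=7 tape=1_111_1[_]
After 7 steps: state q0, head at 7, tape 1_111_1.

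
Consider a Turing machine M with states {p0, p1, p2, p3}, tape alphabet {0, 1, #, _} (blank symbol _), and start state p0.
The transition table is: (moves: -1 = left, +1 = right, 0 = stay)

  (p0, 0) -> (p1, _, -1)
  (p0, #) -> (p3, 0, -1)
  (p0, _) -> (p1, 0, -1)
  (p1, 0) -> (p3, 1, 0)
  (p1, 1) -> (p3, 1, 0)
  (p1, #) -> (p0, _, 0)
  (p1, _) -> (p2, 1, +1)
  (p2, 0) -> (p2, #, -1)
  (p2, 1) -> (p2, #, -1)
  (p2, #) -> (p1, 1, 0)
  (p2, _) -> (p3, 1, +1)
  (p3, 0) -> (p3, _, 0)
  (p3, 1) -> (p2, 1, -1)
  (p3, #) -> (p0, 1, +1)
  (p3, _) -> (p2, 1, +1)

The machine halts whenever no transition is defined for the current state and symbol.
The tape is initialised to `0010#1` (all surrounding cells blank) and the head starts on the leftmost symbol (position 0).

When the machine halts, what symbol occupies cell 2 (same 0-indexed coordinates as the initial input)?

p0 | ___[0]010#1   read 0 → write _, move -1, go to p1
p1 | __[_]_010#1   read _ → write 1, move +1, go to p2
p2 | __1[_]010#1   read _ → write 1, move +1, go to p3
p3 | __11[0]10#1   read 0 → write _, move 0, go to p3
p3 | __11[_]10#1   read _ → write 1, move +1, go to p2
p2 | __111[1]0#1   read 1 → write #, move -1, go to p2
p2 | __11[1]#0#1   read 1 → write #, move -1, go to p2
p2 | __1[1]##0#1   read 1 → write #, move -1, go to p2
p2 | __[1]###0#1   read 1 → write #, move -1, go to p2
p2 | _[_]####0#1   read _ → write 1, move +1, go to p3
p3 | _1[#]###0#1   read # → write 1, move +1, go to p0
p0 | _11[#]##0#1   read # → write 0, move -1, go to p3
p3 | _1[1]0##0#1   read 1 → write 1, move -1, go to p2
p2 | _[1]10##0#1   read 1 → write #, move -1, go to p2
p2 | [_]#10##0#1   read _ → write 1, move +1, go to p3
p3 | 1[#]10##0#1   read # → write 1, move +1, go to p0
p0 | 11[1]0##0#1
Cell 2 holds # when M halts.

#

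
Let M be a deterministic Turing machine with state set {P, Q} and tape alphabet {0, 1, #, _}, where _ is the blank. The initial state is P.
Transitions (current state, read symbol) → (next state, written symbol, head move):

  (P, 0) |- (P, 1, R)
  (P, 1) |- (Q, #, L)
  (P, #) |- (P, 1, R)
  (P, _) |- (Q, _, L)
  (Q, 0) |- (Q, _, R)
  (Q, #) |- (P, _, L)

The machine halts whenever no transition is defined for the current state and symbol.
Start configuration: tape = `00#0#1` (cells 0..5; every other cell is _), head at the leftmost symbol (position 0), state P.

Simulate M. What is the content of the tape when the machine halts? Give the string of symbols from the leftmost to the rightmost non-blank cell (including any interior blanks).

P | [0]0#0#1   read 0 → write 1, move R, go to P
P | 1[0]#0#1   read 0 → write 1, move R, go to P
P | 11[#]0#1   read # → write 1, move R, go to P
P | 111[0]#1   read 0 → write 1, move R, go to P
P | 1111[#]1   read # → write 1, move R, go to P
P | 11111[1]   read 1 → write #, move L, go to Q
Q | 1111[1]#
The non-blank tape span at halt is 11111#.

11111#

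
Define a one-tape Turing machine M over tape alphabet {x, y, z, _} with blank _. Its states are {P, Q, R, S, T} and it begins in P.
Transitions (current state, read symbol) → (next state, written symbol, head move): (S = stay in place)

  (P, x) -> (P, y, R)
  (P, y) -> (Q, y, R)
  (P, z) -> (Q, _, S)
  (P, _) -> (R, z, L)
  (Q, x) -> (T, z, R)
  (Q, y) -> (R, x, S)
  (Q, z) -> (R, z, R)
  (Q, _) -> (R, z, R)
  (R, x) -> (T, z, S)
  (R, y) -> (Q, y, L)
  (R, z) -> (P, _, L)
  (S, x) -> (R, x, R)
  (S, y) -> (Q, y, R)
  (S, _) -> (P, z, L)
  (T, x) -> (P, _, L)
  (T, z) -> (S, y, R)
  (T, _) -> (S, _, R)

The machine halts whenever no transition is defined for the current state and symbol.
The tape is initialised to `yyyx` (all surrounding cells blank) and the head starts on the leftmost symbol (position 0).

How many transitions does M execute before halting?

state=P head=0 tape=[y]yyx__   (P,y)→(Q,y,R)
state=Q head=1 tape=y[y]yx__   (Q,y)→(R,x,S)
state=R head=1 tape=y[x]yx__   (R,x)→(T,z,S)
state=T head=1 tape=y[z]yx__   (T,z)→(S,y,R)
state=S head=2 tape=yy[y]x__   (S,y)→(Q,y,R)
state=Q head=3 tape=yyy[x]__   (Q,x)→(T,z,R)
state=T head=4 tape=yyyz[_]_   (T,_)→(S,_,R)
state=S head=5 tape=yyyz_[_]   (S,_)→(P,z,L)
state=P head=4 tape=yyyz[_]z   (P,_)→(R,z,L)
state=R head=3 tape=yyy[z]zz   (R,z)→(P,_,L)
state=P head=2 tape=yy[y]_zz   (P,y)→(Q,y,R)
state=Q head=3 tape=yyy[_]zz   (Q,_)→(R,z,R)
state=R head=4 tape=yyyz[z]z   (R,z)→(P,_,L)
state=P head=3 tape=yyy[z]_z   (P,z)→(Q,_,S)
state=Q head=3 tape=yyy[_]_z   (Q,_)→(R,z,R)
state=R head=4 tape=yyyz[_]z
M halts after 15 transitions.

15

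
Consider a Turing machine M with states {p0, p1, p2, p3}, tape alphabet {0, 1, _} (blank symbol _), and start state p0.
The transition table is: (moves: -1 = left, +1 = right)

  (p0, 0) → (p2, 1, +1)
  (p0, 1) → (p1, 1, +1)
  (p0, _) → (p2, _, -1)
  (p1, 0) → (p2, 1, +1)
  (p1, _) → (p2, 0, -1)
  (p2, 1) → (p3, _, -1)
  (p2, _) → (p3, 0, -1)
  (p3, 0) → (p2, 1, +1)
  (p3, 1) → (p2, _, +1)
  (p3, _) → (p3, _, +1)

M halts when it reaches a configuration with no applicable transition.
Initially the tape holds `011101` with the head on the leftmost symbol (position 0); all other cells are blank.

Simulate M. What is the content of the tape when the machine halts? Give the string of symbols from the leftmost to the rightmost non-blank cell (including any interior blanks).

state=p0 head=0 tape=[0]11101   (p0,0)→(p2,1,+1)
state=p2 head=1 tape=1[1]1101   (p2,1)→(p3,_,-1)
state=p3 head=0 tape=[1]_1101   (p3,1)→(p2,_,+1)
state=p2 head=1 tape=_[_]1101   (p2,_)→(p3,0,-1)
state=p3 head=0 tape=[_]01101   (p3,_)→(p3,_,+1)
state=p3 head=1 tape=_[0]1101   (p3,0)→(p2,1,+1)
state=p2 head=2 tape=_1[1]101   (p2,1)→(p3,_,-1)
state=p3 head=1 tape=_[1]_101   (p3,1)→(p2,_,+1)
state=p2 head=2 tape=__[_]101   (p2,_)→(p3,0,-1)
state=p3 head=1 tape=_[_]0101   (p3,_)→(p3,_,+1)
state=p3 head=2 tape=__[0]101   (p3,0)→(p2,1,+1)
state=p2 head=3 tape=__1[1]01   (p2,1)→(p3,_,-1)
state=p3 head=2 tape=__[1]_01   (p3,1)→(p2,_,+1)
state=p2 head=3 tape=___[_]01   (p2,_)→(p3,0,-1)
state=p3 head=2 tape=__[_]001   (p3,_)→(p3,_,+1)
state=p3 head=3 tape=___[0]01   (p3,0)→(p2,1,+1)
state=p2 head=4 tape=___1[0]1
The non-blank tape span at halt is 101.

101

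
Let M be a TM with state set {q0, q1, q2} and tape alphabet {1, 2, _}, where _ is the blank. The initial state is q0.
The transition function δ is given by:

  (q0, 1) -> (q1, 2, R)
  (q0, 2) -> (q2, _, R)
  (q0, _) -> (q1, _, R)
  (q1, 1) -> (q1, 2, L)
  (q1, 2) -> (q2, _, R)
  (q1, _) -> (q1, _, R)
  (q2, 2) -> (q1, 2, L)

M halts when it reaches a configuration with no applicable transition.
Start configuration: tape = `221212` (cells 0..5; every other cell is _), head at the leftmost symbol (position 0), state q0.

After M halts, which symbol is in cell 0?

_

q0 | [2]21212   read 2 → write _, move R, go to q2
q2 | _[2]1212   read 2 → write 2, move L, go to q1
q1 | [_]21212   read _ → write _, move R, go to q1
q1 | _[2]1212   read 2 → write _, move R, go to q2
q2 | __[1]212
Cell 0 holds _ when M halts.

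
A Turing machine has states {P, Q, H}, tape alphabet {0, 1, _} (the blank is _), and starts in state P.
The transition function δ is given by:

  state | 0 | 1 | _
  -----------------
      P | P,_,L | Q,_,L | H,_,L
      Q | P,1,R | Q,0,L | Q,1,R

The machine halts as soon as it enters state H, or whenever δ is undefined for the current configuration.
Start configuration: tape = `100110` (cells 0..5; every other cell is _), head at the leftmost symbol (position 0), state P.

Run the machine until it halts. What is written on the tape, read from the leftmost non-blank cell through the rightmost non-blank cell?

state=P head=0 tape=___[1]00110   (P,1)→(Q,_,L)
state=Q head=-1 tape=__[_]_00110   (Q,_)→(Q,1,R)
state=Q head=0 tape=__1[_]00110   (Q,_)→(Q,1,R)
state=Q head=1 tape=__11[0]0110   (Q,0)→(P,1,R)
state=P head=2 tape=__111[0]110   (P,0)→(P,_,L)
state=P head=1 tape=__11[1]_110   (P,1)→(Q,_,L)
state=Q head=0 tape=__1[1]__110   (Q,1)→(Q,0,L)
state=Q head=-1 tape=__[1]0__110   (Q,1)→(Q,0,L)
state=Q head=-2 tape=_[_]00__110   (Q,_)→(Q,1,R)
state=Q head=-1 tape=_1[0]0__110   (Q,0)→(P,1,R)
state=P head=0 tape=_11[0]__110   (P,0)→(P,_,L)
state=P head=-1 tape=_1[1]___110   (P,1)→(Q,_,L)
state=Q head=-2 tape=_[1]____110   (Q,1)→(Q,0,L)
state=Q head=-3 tape=[_]0____110   (Q,_)→(Q,1,R)
state=Q head=-2 tape=1[0]____110   (Q,0)→(P,1,R)
state=P head=-1 tape=11[_]___110   (P,_)→(H,_,L)
state=H head=-2 tape=1[1]____110
The non-blank tape span at halt is 11____110.

11____110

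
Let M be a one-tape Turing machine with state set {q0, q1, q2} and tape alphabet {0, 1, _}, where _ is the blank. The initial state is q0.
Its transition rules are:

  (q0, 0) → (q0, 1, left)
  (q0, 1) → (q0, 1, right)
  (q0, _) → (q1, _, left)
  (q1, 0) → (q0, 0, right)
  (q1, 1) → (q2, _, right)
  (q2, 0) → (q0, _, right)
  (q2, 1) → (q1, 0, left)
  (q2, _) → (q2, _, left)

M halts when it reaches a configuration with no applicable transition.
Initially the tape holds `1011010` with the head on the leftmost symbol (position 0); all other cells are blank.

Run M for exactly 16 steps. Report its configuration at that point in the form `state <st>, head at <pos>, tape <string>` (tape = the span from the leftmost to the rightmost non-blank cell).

state q2, head at 6, tape 111111

state=q0 head=0 tape=[1]011010_   (q0,1)→(q0,1,right)
state=q0 head=1 tape=1[0]11010_   (q0,0)→(q0,1,left)
state=q0 head=0 tape=[1]111010_   (q0,1)→(q0,1,right)
state=q0 head=1 tape=1[1]11010_   (q0,1)→(q0,1,right)
state=q0 head=2 tape=11[1]1010_   (q0,1)→(q0,1,right)
state=q0 head=3 tape=111[1]010_   (q0,1)→(q0,1,right)
state=q0 head=4 tape=1111[0]10_   (q0,0)→(q0,1,left)
state=q0 head=3 tape=111[1]110_   (q0,1)→(q0,1,right)
state=q0 head=4 tape=1111[1]10_   (q0,1)→(q0,1,right)
state=q0 head=5 tape=11111[1]0_   (q0,1)→(q0,1,right)
state=q0 head=6 tape=111111[0]_   (q0,0)→(q0,1,left)
state=q0 head=5 tape=11111[1]1_   (q0,1)→(q0,1,right)
state=q0 head=6 tape=111111[1]_   (q0,1)→(q0,1,right)
state=q0 head=7 tape=1111111[_]   (q0,_)→(q1,_,left)
state=q1 head=6 tape=111111[1]_   (q1,1)→(q2,_,right)
state=q2 head=7 tape=111111_[_]   (q2,_)→(q2,_,left)
state=q2 head=6 tape=111111[_]_
After 16 steps: state q2, head at 6, tape 111111.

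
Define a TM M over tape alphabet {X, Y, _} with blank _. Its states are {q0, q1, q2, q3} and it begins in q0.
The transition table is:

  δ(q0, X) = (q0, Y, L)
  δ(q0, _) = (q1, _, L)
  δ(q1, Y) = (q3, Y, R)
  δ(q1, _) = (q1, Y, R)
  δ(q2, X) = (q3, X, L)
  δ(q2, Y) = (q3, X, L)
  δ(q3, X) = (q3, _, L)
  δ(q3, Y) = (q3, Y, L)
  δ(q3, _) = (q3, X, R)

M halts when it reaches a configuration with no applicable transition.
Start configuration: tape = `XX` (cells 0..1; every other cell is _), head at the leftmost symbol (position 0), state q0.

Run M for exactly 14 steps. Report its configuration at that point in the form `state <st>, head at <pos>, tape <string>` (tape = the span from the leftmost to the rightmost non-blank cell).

state q3, head at -2, tape XXYYY

q0 | ____[X]X   read X → write Y, move L, go to q0
q0 | ___[_]YX   read _ → write _, move L, go to q1
q1 | __[_]_YX   read _ → write Y, move R, go to q1
q1 | __Y[_]YX   read _ → write Y, move R, go to q1
q1 | __YY[Y]X   read Y → write Y, move R, go to q3
q3 | __YYY[X]   read X → write _, move L, go to q3
q3 | __YY[Y]_   read Y → write Y, move L, go to q3
q3 | __Y[Y]Y_   read Y → write Y, move L, go to q3
q3 | __[Y]YY_   read Y → write Y, move L, go to q3
q3 | _[_]YYY_   read _ → write X, move R, go to q3
q3 | _X[Y]YY_   read Y → write Y, move L, go to q3
q3 | _[X]YYY_   read X → write _, move L, go to q3
q3 | [_]_YYY_   read _ → write X, move R, go to q3
q3 | X[_]YYY_   read _ → write X, move R, go to q3
q3 | XX[Y]YY_
After 14 steps: state q3, head at -2, tape XXYYY.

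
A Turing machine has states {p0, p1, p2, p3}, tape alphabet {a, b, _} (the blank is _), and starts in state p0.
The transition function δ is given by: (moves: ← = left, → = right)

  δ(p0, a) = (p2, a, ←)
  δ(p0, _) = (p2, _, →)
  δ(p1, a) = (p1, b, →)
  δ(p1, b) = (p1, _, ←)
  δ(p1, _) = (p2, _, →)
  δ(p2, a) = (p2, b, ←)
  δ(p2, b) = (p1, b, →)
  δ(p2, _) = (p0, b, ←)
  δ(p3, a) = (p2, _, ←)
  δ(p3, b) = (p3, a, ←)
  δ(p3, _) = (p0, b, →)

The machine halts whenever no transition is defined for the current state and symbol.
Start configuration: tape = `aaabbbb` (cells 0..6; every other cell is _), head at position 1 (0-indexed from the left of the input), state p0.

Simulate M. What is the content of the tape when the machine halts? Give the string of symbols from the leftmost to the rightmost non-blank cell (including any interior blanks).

state=p0 head=1 tape=__a[a]abbbb   (p0,a)→(p2,a,←)
state=p2 head=0 tape=__[a]aabbbb   (p2,a)→(p2,b,←)
state=p2 head=-1 tape=_[_]baabbbb   (p2,_)→(p0,b,←)
state=p0 head=-2 tape=[_]bbaabbbb   (p0,_)→(p2,_,→)
state=p2 head=-1 tape=_[b]baabbbb   (p2,b)→(p1,b,→)
state=p1 head=0 tape=_b[b]aabbbb   (p1,b)→(p1,_,←)
state=p1 head=-1 tape=_[b]_aabbbb   (p1,b)→(p1,_,←)
state=p1 head=-2 tape=[_]__aabbbb   (p1,_)→(p2,_,→)
state=p2 head=-1 tape=_[_]_aabbbb   (p2,_)→(p0,b,←)
state=p0 head=-2 tape=[_]b_aabbbb   (p0,_)→(p2,_,→)
state=p2 head=-1 tape=_[b]_aabbbb   (p2,b)→(p1,b,→)
state=p1 head=0 tape=_b[_]aabbbb   (p1,_)→(p2,_,→)
state=p2 head=1 tape=_b_[a]abbbb   (p2,a)→(p2,b,←)
state=p2 head=0 tape=_b[_]babbbb   (p2,_)→(p0,b,←)
state=p0 head=-1 tape=_[b]bbabbbb
The non-blank tape span at halt is bbbabbbb.

bbbabbbb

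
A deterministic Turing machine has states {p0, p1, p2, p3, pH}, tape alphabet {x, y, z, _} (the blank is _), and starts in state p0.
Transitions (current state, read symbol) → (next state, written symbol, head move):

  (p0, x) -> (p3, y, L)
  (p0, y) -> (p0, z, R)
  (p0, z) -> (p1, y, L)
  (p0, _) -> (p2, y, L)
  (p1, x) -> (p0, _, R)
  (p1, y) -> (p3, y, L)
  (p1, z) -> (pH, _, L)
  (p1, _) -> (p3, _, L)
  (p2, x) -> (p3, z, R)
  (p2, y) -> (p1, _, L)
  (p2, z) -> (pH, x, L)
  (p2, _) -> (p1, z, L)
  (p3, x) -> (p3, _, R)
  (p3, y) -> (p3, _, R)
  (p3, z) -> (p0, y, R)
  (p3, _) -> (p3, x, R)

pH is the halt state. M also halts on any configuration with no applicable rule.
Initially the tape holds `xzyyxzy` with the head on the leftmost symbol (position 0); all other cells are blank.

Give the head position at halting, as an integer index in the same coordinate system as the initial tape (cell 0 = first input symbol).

3

p0 | _[x]zyyxzy   read x → write y, move L, go to p3
p3 | [_]yzyyxzy   read _ → write x, move R, go to p3
p3 | x[y]zyyxzy   read y → write _, move R, go to p3
p3 | x_[z]yyxzy   read z → write y, move R, go to p0
p0 | x_y[y]yxzy   read y → write z, move R, go to p0
p0 | x_yz[y]xzy   read y → write z, move R, go to p0
p0 | x_yzz[x]zy   read x → write y, move L, go to p3
p3 | x_yz[z]yzy   read z → write y, move R, go to p0
p0 | x_yzy[y]zy   read y → write z, move R, go to p0
p0 | x_yzyz[z]y   read z → write y, move L, go to p1
p1 | x_yzy[z]yy   read z → write _, move L, go to pH
pH | x_yz[y]_yy
At halt the head is at cell 3.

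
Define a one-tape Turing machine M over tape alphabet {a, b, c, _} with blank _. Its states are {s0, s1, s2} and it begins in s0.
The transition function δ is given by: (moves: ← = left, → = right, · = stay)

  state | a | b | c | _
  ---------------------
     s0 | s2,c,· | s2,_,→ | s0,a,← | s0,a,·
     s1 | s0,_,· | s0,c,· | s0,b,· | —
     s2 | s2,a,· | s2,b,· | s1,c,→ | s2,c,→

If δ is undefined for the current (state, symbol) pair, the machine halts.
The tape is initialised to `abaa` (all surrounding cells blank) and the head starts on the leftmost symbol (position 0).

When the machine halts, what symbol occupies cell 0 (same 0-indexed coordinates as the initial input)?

c

state=s0 head=0 tape=_[a]baa_   (s0,a)→(s2,c,·)
state=s2 head=0 tape=_[c]baa_   (s2,c)→(s1,c,→)
state=s1 head=1 tape=_c[b]aa_   (s1,b)→(s0,c,·)
state=s0 head=1 tape=_c[c]aa_   (s0,c)→(s0,a,←)
state=s0 head=0 tape=_[c]aaa_   (s0,c)→(s0,a,←)
state=s0 head=-1 tape=[_]aaaa_   (s0,_)→(s0,a,·)
state=s0 head=-1 tape=[a]aaaa_   (s0,a)→(s2,c,·)
state=s2 head=-1 tape=[c]aaaa_   (s2,c)→(s1,c,→)
state=s1 head=0 tape=c[a]aaa_   (s1,a)→(s0,_,·)
state=s0 head=0 tape=c[_]aaa_   (s0,_)→(s0,a,·)
state=s0 head=0 tape=c[a]aaa_   (s0,a)→(s2,c,·)
state=s2 head=0 tape=c[c]aaa_   (s2,c)→(s1,c,→)
state=s1 head=1 tape=cc[a]aa_   (s1,a)→(s0,_,·)
state=s0 head=1 tape=cc[_]aa_   (s0,_)→(s0,a,·)
state=s0 head=1 tape=cc[a]aa_   (s0,a)→(s2,c,·)
state=s2 head=1 tape=cc[c]aa_   (s2,c)→(s1,c,→)
state=s1 head=2 tape=ccc[a]a_   (s1,a)→(s0,_,·)
state=s0 head=2 tape=ccc[_]a_   (s0,_)→(s0,a,·)
state=s0 head=2 tape=ccc[a]a_   (s0,a)→(s2,c,·)
state=s2 head=2 tape=ccc[c]a_   (s2,c)→(s1,c,→)
state=s1 head=3 tape=cccc[a]_   (s1,a)→(s0,_,·)
state=s0 head=3 tape=cccc[_]_   (s0,_)→(s0,a,·)
state=s0 head=3 tape=cccc[a]_   (s0,a)→(s2,c,·)
state=s2 head=3 tape=cccc[c]_   (s2,c)→(s1,c,→)
state=s1 head=4 tape=ccccc[_]
Cell 0 holds c when M halts.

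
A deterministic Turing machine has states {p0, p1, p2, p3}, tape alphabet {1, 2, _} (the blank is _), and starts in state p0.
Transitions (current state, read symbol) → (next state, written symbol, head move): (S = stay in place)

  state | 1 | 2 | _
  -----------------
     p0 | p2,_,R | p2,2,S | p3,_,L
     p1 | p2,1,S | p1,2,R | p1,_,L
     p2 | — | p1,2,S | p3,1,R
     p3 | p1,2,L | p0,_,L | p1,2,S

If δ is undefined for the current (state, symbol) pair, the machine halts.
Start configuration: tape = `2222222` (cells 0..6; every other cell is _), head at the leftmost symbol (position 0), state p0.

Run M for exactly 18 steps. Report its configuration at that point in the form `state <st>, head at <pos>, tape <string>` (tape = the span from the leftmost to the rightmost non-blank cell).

state=p0 head=0 tape=[2]222222_   (p0,2)→(p2,2,S)
state=p2 head=0 tape=[2]222222_   (p2,2)→(p1,2,S)
state=p1 head=0 tape=[2]222222_   (p1,2)→(p1,2,R)
state=p1 head=1 tape=2[2]22222_   (p1,2)→(p1,2,R)
state=p1 head=2 tape=22[2]2222_   (p1,2)→(p1,2,R)
state=p1 head=3 tape=222[2]222_   (p1,2)→(p1,2,R)
state=p1 head=4 tape=2222[2]22_   (p1,2)→(p1,2,R)
state=p1 head=5 tape=22222[2]2_   (p1,2)→(p1,2,R)
state=p1 head=6 tape=222222[2]_   (p1,2)→(p1,2,R)
state=p1 head=7 tape=2222222[_]   (p1,_)→(p1,_,L)
state=p1 head=6 tape=222222[2]_   (p1,2)→(p1,2,R)
state=p1 head=7 tape=2222222[_]   (p1,_)→(p1,_,L)
state=p1 head=6 tape=222222[2]_   (p1,2)→(p1,2,R)
state=p1 head=7 tape=2222222[_]   (p1,_)→(p1,_,L)
state=p1 head=6 tape=222222[2]_   (p1,2)→(p1,2,R)
state=p1 head=7 tape=2222222[_]   (p1,_)→(p1,_,L)
state=p1 head=6 tape=222222[2]_   (p1,2)→(p1,2,R)
state=p1 head=7 tape=2222222[_]   (p1,_)→(p1,_,L)
state=p1 head=6 tape=222222[2]_
After 18 steps: state p1, head at 6, tape 2222222.

state p1, head at 6, tape 2222222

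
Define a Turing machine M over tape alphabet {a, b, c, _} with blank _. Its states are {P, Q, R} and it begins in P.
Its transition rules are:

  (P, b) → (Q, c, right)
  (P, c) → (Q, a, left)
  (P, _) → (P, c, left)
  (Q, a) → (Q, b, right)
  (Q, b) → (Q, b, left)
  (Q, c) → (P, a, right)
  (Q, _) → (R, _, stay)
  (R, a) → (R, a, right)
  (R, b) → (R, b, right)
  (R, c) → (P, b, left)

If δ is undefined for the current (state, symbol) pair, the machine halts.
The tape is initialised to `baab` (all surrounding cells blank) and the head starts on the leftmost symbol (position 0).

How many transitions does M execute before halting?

15

state=P head=0 tape=[b]aab_   (P,b)→(Q,c,right)
state=Q head=1 tape=c[a]ab_   (Q,a)→(Q,b,right)
state=Q head=2 tape=cb[a]b_   (Q,a)→(Q,b,right)
state=Q head=3 tape=cbb[b]_   (Q,b)→(Q,b,left)
state=Q head=2 tape=cb[b]b_   (Q,b)→(Q,b,left)
state=Q head=1 tape=c[b]bb_   (Q,b)→(Q,b,left)
state=Q head=0 tape=[c]bbb_   (Q,c)→(P,a,right)
state=P head=1 tape=a[b]bb_   (P,b)→(Q,c,right)
state=Q head=2 tape=ac[b]b_   (Q,b)→(Q,b,left)
state=Q head=1 tape=a[c]bb_   (Q,c)→(P,a,right)
state=P head=2 tape=aa[b]b_   (P,b)→(Q,c,right)
state=Q head=3 tape=aac[b]_   (Q,b)→(Q,b,left)
state=Q head=2 tape=aa[c]b_   (Q,c)→(P,a,right)
state=P head=3 tape=aaa[b]_   (P,b)→(Q,c,right)
state=Q head=4 tape=aaac[_]   (Q,_)→(R,_,stay)
state=R head=4 tape=aaac[_]
M halts after 15 transitions.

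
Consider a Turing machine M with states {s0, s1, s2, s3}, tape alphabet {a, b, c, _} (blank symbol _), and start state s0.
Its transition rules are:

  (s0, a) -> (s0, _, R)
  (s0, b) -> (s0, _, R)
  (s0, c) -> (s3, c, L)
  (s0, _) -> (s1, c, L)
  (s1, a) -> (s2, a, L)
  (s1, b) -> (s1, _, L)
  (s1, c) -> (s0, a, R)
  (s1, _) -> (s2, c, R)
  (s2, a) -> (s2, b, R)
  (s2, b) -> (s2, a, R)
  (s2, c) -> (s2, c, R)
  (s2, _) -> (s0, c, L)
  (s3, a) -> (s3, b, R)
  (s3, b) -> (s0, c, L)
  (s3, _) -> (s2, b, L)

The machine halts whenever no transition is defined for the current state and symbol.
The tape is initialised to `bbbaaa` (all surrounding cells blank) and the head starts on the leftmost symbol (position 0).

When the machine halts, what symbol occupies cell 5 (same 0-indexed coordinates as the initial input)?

s0 | [b]bbaaa__   read b → write _, move R, go to s0
s0 | _[b]baaa__   read b → write _, move R, go to s0
s0 | __[b]aaa__   read b → write _, move R, go to s0
s0 | ___[a]aa__   read a → write _, move R, go to s0
s0 | ____[a]a__   read a → write _, move R, go to s0
s0 | _____[a]__   read a → write _, move R, go to s0
s0 | ______[_]_   read _ → write c, move L, go to s1
s1 | _____[_]c_   read _ → write c, move R, go to s2
s2 | _____c[c]_   read c → write c, move R, go to s2
s2 | _____cc[_]   read _ → write c, move L, go to s0
s0 | _____c[c]c   read c → write c, move L, go to s3
s3 | _____[c]cc
Cell 5 holds c when M halts.

c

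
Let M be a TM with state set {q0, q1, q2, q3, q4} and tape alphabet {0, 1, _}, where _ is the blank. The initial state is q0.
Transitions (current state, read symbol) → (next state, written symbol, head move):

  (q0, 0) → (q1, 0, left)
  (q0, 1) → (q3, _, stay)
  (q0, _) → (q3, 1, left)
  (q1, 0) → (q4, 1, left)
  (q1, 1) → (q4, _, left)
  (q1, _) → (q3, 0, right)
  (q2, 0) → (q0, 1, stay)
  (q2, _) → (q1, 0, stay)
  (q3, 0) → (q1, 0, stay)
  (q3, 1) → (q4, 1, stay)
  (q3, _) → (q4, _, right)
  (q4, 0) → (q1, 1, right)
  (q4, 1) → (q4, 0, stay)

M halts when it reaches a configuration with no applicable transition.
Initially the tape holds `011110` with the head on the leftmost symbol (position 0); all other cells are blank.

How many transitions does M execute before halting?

31

q0 | _[0]11110__   read 0 → write 0, move left, go to q1
q1 | [_]011110__   read _ → write 0, move right, go to q3
q3 | 0[0]11110__   read 0 → write 0, move stay, go to q1
q1 | 0[0]11110__   read 0 → write 1, move left, go to q4
q4 | [0]111110__   read 0 → write 1, move right, go to q1
q1 | 1[1]11110__   read 1 → write _, move left, go to q4
q4 | [1]_11110__   read 1 → write 0, move stay, go to q4
q4 | [0]_11110__   read 0 → write 1, move right, go to q1
q1 | 1[_]11110__   read _ → write 0, move right, go to q3
q3 | 10[1]1110__   read 1 → write 1, move stay, go to q4
q4 | 10[1]1110__   read 1 → write 0, move stay, go to q4
q4 | 10[0]1110__   read 0 → write 1, move right, go to q1
q1 | 101[1]110__   read 1 → write _, move left, go to q4
q4 | 10[1]_110__   read 1 → write 0, move stay, go to q4
q4 | 10[0]_110__   read 0 → write 1, move right, go to q1
q1 | 101[_]110__   read _ → write 0, move right, go to q3
q3 | 1010[1]10__   read 1 → write 1, move stay, go to q4
q4 | 1010[1]10__   read 1 → write 0, move stay, go to q4
q4 | 1010[0]10__   read 0 → write 1, move right, go to q1
q1 | 10101[1]0__   read 1 → write _, move left, go to q4
q4 | 1010[1]_0__   read 1 → write 0, move stay, go to q4
q4 | 1010[0]_0__   read 0 → write 1, move right, go to q1
q1 | 10101[_]0__   read _ → write 0, move right, go to q3
q3 | 101010[0]__   read 0 → write 0, move stay, go to q1
q1 | 101010[0]__   read 0 → write 1, move left, go to q4
q4 | 10101[0]1__   read 0 → write 1, move right, go to q1
q1 | 101011[1]__   read 1 → write _, move left, go to q4
q4 | 10101[1]___   read 1 → write 0, move stay, go to q4
q4 | 10101[0]___   read 0 → write 1, move right, go to q1
q1 | 101011[_]__   read _ → write 0, move right, go to q3
q3 | 1010110[_]_   read _ → write _, move right, go to q4
q4 | 1010110_[_]
M halts after 31 transitions.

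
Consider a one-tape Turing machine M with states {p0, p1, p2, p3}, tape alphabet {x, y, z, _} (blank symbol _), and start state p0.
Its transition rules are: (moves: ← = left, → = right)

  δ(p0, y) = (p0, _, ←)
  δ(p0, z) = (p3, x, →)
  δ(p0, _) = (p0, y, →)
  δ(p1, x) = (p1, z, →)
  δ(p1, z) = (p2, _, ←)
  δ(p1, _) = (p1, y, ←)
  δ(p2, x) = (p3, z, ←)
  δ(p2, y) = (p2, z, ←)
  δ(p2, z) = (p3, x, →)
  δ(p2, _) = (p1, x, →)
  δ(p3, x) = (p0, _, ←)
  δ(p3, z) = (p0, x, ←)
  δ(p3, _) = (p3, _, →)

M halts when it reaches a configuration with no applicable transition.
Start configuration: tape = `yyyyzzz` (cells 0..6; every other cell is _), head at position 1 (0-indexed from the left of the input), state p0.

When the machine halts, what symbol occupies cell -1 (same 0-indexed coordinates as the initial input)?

y

p0 | ___y[y]yyzzz   read y → write _, move ←, go to p0
p0 | ___[y]_yyzzz   read y → write _, move ←, go to p0
p0 | __[_]__yyzzz   read _ → write y, move →, go to p0
p0 | __y[_]_yyzzz   read _ → write y, move →, go to p0
p0 | __yy[_]yyzzz   read _ → write y, move →, go to p0
p0 | __yyy[y]yzzz   read y → write _, move ←, go to p0
p0 | __yy[y]_yzzz   read y → write _, move ←, go to p0
p0 | __y[y]__yzzz   read y → write _, move ←, go to p0
p0 | __[y]___yzzz   read y → write _, move ←, go to p0
p0 | _[_]____yzzz   read _ → write y, move →, go to p0
p0 | _y[_]___yzzz   read _ → write y, move →, go to p0
p0 | _yy[_]__yzzz   read _ → write y, move →, go to p0
p0 | _yyy[_]_yzzz   read _ → write y, move →, go to p0
p0 | _yyyy[_]yzzz   read _ → write y, move →, go to p0
p0 | _yyyyy[y]zzz   read y → write _, move ←, go to p0
p0 | _yyyy[y]_zzz   read y → write _, move ←, go to p0
p0 | _yyy[y]__zzz   read y → write _, move ←, go to p0
p0 | _yy[y]___zzz   read y → write _, move ←, go to p0
p0 | _y[y]____zzz   read y → write _, move ←, go to p0
p0 | _[y]_____zzz   read y → write _, move ←, go to p0
p0 | [_]______zzz   read _ → write y, move →, go to p0
p0 | y[_]_____zzz   read _ → write y, move →, go to p0
p0 | yy[_]____zzz   read _ → write y, move →, go to p0
p0 | yyy[_]___zzz   read _ → write y, move →, go to p0
p0 | yyyy[_]__zzz   read _ → write y, move →, go to p0
p0 | yyyyy[_]_zzz   read _ → write y, move →, go to p0
p0 | yyyyyy[_]zzz   read _ → write y, move →, go to p0
p0 | yyyyyyy[z]zz   read z → write x, move →, go to p3
p3 | yyyyyyyx[z]z   read z → write x, move ←, go to p0
p0 | yyyyyyy[x]xz
Cell -1 holds y when M halts.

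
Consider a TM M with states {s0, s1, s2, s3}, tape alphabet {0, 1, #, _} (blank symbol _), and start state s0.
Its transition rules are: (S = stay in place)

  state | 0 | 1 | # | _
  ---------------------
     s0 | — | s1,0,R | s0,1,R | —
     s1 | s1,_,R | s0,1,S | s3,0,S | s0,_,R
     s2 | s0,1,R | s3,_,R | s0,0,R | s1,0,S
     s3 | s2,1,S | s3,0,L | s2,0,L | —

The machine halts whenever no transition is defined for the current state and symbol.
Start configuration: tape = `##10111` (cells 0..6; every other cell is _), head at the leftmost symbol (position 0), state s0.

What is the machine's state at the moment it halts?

s0

state=s0 head=0 tape=[#]#10111__   (s0,#)→(s0,1,R)
state=s0 head=1 tape=1[#]10111__   (s0,#)→(s0,1,R)
state=s0 head=2 tape=11[1]0111__   (s0,1)→(s1,0,R)
state=s1 head=3 tape=110[0]111__   (s1,0)→(s1,_,R)
state=s1 head=4 tape=110_[1]11__   (s1,1)→(s0,1,S)
state=s0 head=4 tape=110_[1]11__   (s0,1)→(s1,0,R)
state=s1 head=5 tape=110_0[1]1__   (s1,1)→(s0,1,S)
state=s0 head=5 tape=110_0[1]1__   (s0,1)→(s1,0,R)
state=s1 head=6 tape=110_00[1]__   (s1,1)→(s0,1,S)
state=s0 head=6 tape=110_00[1]__   (s0,1)→(s1,0,R)
state=s1 head=7 tape=110_000[_]_   (s1,_)→(s0,_,R)
state=s0 head=8 tape=110_000_[_]
No transition is defined for (s0, _); M halts in state s0.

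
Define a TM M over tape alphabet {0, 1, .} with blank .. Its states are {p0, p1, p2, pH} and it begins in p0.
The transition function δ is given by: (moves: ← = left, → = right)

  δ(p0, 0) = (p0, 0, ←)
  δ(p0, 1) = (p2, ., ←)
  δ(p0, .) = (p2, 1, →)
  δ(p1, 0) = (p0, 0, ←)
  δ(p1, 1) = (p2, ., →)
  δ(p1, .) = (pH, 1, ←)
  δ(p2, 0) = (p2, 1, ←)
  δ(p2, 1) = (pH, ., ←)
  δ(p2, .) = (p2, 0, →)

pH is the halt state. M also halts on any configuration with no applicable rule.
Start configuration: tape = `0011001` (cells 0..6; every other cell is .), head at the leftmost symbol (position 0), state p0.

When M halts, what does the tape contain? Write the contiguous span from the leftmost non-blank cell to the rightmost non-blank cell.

1011001

p0 | ..[0]011001   read 0 → write 0, move ←, go to p0
p0 | .[.]0011001   read . → write 1, move →, go to p2
p2 | .1[0]011001   read 0 → write 1, move ←, go to p2
p2 | .[1]1011001   read 1 → write ., move ←, go to pH
pH | [.].1011001
The non-blank tape span at halt is 1011001.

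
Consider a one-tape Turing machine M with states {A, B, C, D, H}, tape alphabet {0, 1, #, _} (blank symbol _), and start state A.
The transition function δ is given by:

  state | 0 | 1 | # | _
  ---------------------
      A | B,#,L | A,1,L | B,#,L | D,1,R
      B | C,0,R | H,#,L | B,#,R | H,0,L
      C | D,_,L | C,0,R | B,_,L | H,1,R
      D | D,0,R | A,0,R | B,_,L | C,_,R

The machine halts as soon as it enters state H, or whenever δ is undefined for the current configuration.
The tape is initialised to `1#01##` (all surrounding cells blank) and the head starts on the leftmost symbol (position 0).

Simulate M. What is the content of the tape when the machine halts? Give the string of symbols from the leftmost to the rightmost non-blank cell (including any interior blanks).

A | _[1]#01##   read 1 → write 1, move L, go to A
A | [_]1#01##   read _ → write 1, move R, go to D
D | 1[1]#01##   read 1 → write 0, move R, go to A
A | 10[#]01##   read # → write #, move L, go to B
B | 1[0]#01##   read 0 → write 0, move R, go to C
C | 10[#]01##   read # → write _, move L, go to B
B | 1[0]_01##   read 0 → write 0, move R, go to C
C | 10[_]01##   read _ → write 1, move R, go to H
H | 101[0]1##
The non-blank tape span at halt is 10101##.

10101##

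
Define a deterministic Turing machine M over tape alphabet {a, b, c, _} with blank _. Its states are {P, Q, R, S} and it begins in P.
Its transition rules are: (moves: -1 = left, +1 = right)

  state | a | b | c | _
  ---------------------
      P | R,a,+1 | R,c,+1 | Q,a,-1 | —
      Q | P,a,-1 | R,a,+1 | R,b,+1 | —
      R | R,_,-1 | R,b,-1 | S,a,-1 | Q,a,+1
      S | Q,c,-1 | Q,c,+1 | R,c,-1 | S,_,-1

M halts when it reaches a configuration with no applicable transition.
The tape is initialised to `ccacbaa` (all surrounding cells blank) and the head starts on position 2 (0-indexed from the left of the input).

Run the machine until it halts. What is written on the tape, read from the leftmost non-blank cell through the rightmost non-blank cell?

state=P head=2 tape=__cc[a]cbaa   (P,a)→(R,a,+1)
state=R head=3 tape=__cca[c]baa   (R,c)→(S,a,-1)
state=S head=2 tape=__cc[a]abaa   (S,a)→(Q,c,-1)
state=Q head=1 tape=__c[c]cabaa   (Q,c)→(R,b,+1)
state=R head=2 tape=__cb[c]abaa   (R,c)→(S,a,-1)
state=S head=1 tape=__c[b]aabaa   (S,b)→(Q,c,+1)
state=Q head=2 tape=__cc[a]abaa   (Q,a)→(P,a,-1)
state=P head=1 tape=__c[c]aabaa   (P,c)→(Q,a,-1)
state=Q head=0 tape=__[c]aaabaa   (Q,c)→(R,b,+1)
state=R head=1 tape=__b[a]aabaa   (R,a)→(R,_,-1)
state=R head=0 tape=__[b]_aabaa   (R,b)→(R,b,-1)
state=R head=-1 tape=_[_]b_aabaa   (R,_)→(Q,a,+1)
state=Q head=0 tape=_a[b]_aabaa   (Q,b)→(R,a,+1)
state=R head=1 tape=_aa[_]aabaa   (R,_)→(Q,a,+1)
state=Q head=2 tape=_aaa[a]abaa   (Q,a)→(P,a,-1)
state=P head=1 tape=_aa[a]aabaa   (P,a)→(R,a,+1)
state=R head=2 tape=_aaa[a]abaa   (R,a)→(R,_,-1)
state=R head=1 tape=_aa[a]_abaa   (R,a)→(R,_,-1)
state=R head=0 tape=_a[a]__abaa   (R,a)→(R,_,-1)
state=R head=-1 tape=_[a]___abaa   (R,a)→(R,_,-1)
state=R head=-2 tape=[_]____abaa   (R,_)→(Q,a,+1)
state=Q head=-1 tape=a[_]___abaa
The non-blank tape span at halt is a____abaa.

a____abaa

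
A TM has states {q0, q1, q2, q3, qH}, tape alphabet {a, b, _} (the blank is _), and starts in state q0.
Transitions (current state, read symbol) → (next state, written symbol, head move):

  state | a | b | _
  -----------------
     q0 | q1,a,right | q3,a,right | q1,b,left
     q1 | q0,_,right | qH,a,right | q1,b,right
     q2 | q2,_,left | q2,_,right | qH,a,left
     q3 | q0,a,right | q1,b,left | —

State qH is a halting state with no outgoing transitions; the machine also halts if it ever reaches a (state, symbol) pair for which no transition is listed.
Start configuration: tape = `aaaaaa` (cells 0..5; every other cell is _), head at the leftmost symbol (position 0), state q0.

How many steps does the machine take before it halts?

state=q0 head=0 tape=[a]aaaaa__   (q0,a)→(q1,a,right)
state=q1 head=1 tape=a[a]aaaa__   (q1,a)→(q0,_,right)
state=q0 head=2 tape=a_[a]aaa__   (q0,a)→(q1,a,right)
state=q1 head=3 tape=a_a[a]aa__   (q1,a)→(q0,_,right)
state=q0 head=4 tape=a_a_[a]a__   (q0,a)→(q1,a,right)
state=q1 head=5 tape=a_a_a[a]__   (q1,a)→(q0,_,right)
state=q0 head=6 tape=a_a_a_[_]_   (q0,_)→(q1,b,left)
state=q1 head=5 tape=a_a_a[_]b_   (q1,_)→(q1,b,right)
state=q1 head=6 tape=a_a_ab[b]_   (q1,b)→(qH,a,right)
state=qH head=7 tape=a_a_aba[_]
M halts after 9 transitions.

9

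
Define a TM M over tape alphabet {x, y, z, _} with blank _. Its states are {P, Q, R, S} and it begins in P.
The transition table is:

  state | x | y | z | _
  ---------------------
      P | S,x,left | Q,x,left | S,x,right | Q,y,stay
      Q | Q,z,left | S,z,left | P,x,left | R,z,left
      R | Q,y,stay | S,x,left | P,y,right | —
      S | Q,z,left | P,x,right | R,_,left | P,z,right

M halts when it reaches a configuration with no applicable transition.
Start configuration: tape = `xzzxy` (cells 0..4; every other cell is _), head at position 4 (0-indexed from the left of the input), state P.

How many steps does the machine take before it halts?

8

P | __xzzx[y]   read y → write x, move left, go to Q
Q | __xzz[x]x   read x → write z, move left, go to Q
Q | __xz[z]zx   read z → write x, move left, go to P
P | __x[z]xzx   read z → write x, move right, go to S
S | __xx[x]zx   read x → write z, move left, go to Q
Q | __x[x]zzx   read x → write z, move left, go to Q
Q | __[x]zzzx   read x → write z, move left, go to Q
Q | _[_]zzzzx   read _ → write z, move left, go to R
R | [_]zzzzzx
M halts after 8 transitions.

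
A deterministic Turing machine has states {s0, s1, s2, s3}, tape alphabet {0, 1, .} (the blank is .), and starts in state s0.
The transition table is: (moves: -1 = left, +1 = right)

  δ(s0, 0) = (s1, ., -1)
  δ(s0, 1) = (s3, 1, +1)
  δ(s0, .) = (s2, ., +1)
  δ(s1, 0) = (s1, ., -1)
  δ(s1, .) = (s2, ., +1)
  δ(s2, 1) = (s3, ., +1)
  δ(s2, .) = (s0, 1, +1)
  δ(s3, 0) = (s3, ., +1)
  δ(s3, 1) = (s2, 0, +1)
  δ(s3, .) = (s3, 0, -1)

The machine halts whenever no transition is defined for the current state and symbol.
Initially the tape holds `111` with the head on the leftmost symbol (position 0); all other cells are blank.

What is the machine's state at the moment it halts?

state=s0 head=0 tape=[1]11..   (s0,1)→(s3,1,+1)
state=s3 head=1 tape=1[1]1..   (s3,1)→(s2,0,+1)
state=s2 head=2 tape=10[1]..   (s2,1)→(s3,.,+1)
state=s3 head=3 tape=10.[.].   (s3,.)→(s3,0,-1)
state=s3 head=2 tape=10[.]0.   (s3,.)→(s3,0,-1)
state=s3 head=1 tape=1[0]00.   (s3,0)→(s3,.,+1)
state=s3 head=2 tape=1.[0]0.   (s3,0)→(s3,.,+1)
state=s3 head=3 tape=1..[0].   (s3,0)→(s3,.,+1)
state=s3 head=4 tape=1...[.]   (s3,.)→(s3,0,-1)
state=s3 head=3 tape=1..[.]0   (s3,.)→(s3,0,-1)
state=s3 head=2 tape=1.[.]00   (s3,.)→(s3,0,-1)
state=s3 head=1 tape=1[.]000   (s3,.)→(s3,0,-1)
state=s3 head=0 tape=[1]0000   (s3,1)→(s2,0,+1)
state=s2 head=1 tape=0[0]000
No transition is defined for (s2, 0); M halts in state s2.

s2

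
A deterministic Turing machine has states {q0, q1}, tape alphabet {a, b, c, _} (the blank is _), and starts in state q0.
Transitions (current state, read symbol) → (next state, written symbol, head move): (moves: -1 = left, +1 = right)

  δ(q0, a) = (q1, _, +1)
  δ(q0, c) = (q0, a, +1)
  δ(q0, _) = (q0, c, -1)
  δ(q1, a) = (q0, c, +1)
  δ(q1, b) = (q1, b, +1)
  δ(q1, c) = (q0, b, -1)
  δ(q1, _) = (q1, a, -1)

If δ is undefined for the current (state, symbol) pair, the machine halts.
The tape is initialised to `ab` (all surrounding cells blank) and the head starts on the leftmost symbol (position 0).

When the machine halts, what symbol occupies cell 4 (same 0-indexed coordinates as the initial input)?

b

q0 | [a]b___   read a → write _, move +1, go to q1
q1 | _[b]___   read b → write b, move +1, go to q1
q1 | _b[_]__   read _ → write a, move -1, go to q1
q1 | _[b]a__   read b → write b, move +1, go to q1
q1 | _b[a]__   read a → write c, move +1, go to q0
q0 | _bc[_]_   read _ → write c, move -1, go to q0
q0 | _b[c]c_   read c → write a, move +1, go to q0
q0 | _ba[c]_   read c → write a, move +1, go to q0
q0 | _baa[_]   read _ → write c, move -1, go to q0
q0 | _ba[a]c   read a → write _, move +1, go to q1
q1 | _ba_[c]   read c → write b, move -1, go to q0
q0 | _ba[_]b   read _ → write c, move -1, go to q0
q0 | _b[a]cb   read a → write _, move +1, go to q1
q1 | _b_[c]b   read c → write b, move -1, go to q0
q0 | _b[_]bb   read _ → write c, move -1, go to q0
q0 | _[b]cbb
Cell 4 holds b when M halts.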